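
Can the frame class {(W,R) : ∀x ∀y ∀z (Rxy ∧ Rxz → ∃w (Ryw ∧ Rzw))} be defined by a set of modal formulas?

Yes — defined by ◇□p → □◇p

This is a Sahlqvist condition; the .2 axiom ◇□p → □◇p defines it.
Suppose ◇□p→□◇p is valid. Take Rxy, Rxz and set V(p)={w : Ryw}. Then □p at y so ◇□p at x, so □◇p at x, so ◇p at z, giving w with Rzw and Ryw.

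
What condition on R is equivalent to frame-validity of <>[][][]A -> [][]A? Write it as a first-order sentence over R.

forall x forall y forall z ((xRy & x R^2 z) -> exists w (y R^3 w & z = w))

This is a Sahlqvist (Geach-type) schema ◇^1□^3A → □^2◇^0A.
First-order correspondent: forall x forall y forall z ((xRy & x R^2 z) -> exists w (y R^3 w & z = w)).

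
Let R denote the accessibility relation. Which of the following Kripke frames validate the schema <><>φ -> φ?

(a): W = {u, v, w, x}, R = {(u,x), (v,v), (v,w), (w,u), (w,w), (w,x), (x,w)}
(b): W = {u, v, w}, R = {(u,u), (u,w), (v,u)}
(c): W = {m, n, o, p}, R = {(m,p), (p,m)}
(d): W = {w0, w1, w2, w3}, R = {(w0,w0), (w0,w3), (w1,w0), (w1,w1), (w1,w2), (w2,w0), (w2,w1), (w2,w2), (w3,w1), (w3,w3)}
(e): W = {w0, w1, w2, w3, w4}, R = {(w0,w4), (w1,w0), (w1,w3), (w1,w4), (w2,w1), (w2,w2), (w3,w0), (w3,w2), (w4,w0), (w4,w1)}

(c)

Frame correspondent (Sahlqvist): forall x forall y (x R^2 y -> exists w (y = w & x = w)) — i.e. a generalized confluence (Geach) condition.
(a): fails — uR²w but w ≠ u.
(b): fails — uR²w but w ≠ u.
(c): holds.
(d): fails — w0R²w1 but w1 ≠ w0.
(e): fails — w0R²w1 but w1 ≠ w0.
Valid on: (c).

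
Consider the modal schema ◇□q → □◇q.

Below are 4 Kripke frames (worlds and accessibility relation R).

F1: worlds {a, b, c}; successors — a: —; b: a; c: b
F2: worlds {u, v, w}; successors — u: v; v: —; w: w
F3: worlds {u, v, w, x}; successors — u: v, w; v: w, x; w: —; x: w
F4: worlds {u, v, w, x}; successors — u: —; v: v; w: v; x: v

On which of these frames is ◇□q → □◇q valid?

F4

This is the axiom for convergence; its first-order frame correspondent is ∀x ∀y ∀z (Rxy ∧ Rxz → ∃w (Ryw ∧ Rzw)).
F1: fails — Rba and Rba but a and a have no common successor.
F2: fails — Ruv and Ruv but v and v have no common successor.
F3: fails — Ruv and Ruw but v and w have no common successor.
F4: ✓.
Valid on: F4.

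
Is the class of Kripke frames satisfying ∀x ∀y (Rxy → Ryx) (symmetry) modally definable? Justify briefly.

Yes: it is symmetry, defined by the B schema r → □◇r.
Suppose r→□◇r is valid. Take Rxy and set V(r)={x}. Then r at x, so □◇r at x, so ◇r at y, so some z with Ryz has r; z=x, i.e. Ryx.

Yes — defined by r → □◇r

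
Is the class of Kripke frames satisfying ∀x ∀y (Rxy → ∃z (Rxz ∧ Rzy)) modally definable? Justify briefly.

Yes: it is density, defined by the C4 schema □□q → □q.
Suppose □□q→□q is valid. Take Rxy and set V(q)={w : xR²w}. Then □□q at x, so □q at x, so q at y, i.e. ∃z(Rxz∧Rzy).

Yes — defined by □□q → □q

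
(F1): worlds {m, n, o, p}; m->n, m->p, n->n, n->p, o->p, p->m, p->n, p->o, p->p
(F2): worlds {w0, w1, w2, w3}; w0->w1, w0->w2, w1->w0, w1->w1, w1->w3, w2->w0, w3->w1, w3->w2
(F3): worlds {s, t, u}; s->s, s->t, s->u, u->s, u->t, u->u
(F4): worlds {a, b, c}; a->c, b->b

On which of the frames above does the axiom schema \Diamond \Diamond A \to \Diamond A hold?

(F3), (F4)

The schema corresponds to transitivity: \forall x \forall y \forall z (Rxy \wedge Ryz \to Rxz).
(F1): fails — Rop and Rpm but not Rom.
(F2): fails — Rw1w0 and Rw0w2 but not Rw1w2.
(F3): ✓.
(F4): ✓.
Valid on: (F3), (F4).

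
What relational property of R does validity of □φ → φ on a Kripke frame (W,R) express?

reflexivity: ∀x Rxx

This is the T axiom.
It corresponds to reflexivity: ∀x Rxx.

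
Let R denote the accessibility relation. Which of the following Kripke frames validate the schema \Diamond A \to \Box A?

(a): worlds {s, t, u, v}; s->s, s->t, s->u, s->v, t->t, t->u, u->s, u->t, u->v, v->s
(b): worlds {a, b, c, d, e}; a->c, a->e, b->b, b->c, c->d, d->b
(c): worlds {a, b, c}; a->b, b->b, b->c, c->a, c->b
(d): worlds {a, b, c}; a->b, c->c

(d)

The schema corresponds to partial functionality: \forall x \forall y \forall z (Rxy \wedge Rxz \to y = z).
(a): fails — s sees both s and t.
(b): fails — a sees both c and e.
(c): fails — b sees both b and c.
(d): condition met.
Valid on: (d).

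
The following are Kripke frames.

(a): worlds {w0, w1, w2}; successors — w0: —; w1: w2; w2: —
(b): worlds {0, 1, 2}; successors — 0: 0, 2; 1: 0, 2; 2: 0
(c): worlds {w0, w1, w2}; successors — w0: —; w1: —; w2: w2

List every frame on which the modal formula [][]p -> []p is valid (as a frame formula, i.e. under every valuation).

The schema corresponds to density: forall x forall y (Rxy -> exists z (Rxz & Rzy)).
(a): fails — Rw1w2 but no z with Rw1z and Rzw2.
(b): holds.
(c): holds.
Valid on: (b), (c).

(b), (c)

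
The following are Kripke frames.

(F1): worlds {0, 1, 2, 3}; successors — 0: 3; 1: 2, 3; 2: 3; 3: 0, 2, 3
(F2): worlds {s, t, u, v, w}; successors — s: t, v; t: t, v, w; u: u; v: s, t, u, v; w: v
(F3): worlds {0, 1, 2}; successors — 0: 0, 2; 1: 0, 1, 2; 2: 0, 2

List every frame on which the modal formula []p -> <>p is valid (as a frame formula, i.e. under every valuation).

(F1), (F2), (F3)

Frame correspondent (Sahlqvist): forall x exists y Rxy — i.e. seriality.
(F1): holds.
(F2): holds.
(F3): holds.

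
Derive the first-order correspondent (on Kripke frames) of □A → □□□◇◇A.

This is a Sahlqvist (Geach-type) schema ◇^0□^1A → □^3◇^2A.
Minimal-valuation argument: fix x; take any y with xR^0y and any z with xR^3z. Set V(A) to the set of worlds R-reachable from y in exactly 1 step. Then □^1A holds at y, so the antecedent holds at x; validity forces ◇^2A at z, giving a w with zR^2w and yR^1w.
First-order correspondent: ∀x ∀z (xR³z → ∃w (xRw ∧ zR²w)).

∀x ∀z (xR³z → ∃w (xRw ∧ zR²w))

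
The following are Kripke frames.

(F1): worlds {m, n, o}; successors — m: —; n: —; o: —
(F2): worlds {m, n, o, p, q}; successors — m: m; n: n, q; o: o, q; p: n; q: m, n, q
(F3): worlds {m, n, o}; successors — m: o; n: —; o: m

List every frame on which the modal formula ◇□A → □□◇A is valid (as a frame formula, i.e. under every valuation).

The schema corresponds to a generalized confluence (Geach) condition: ∀x ∀y ∀z ((xRy ∧ xR²z) → ∃w (yRw ∧ zRw)).
(F1): condition met.
(F2): fails — nRn, nR²m but no w with nRw and mRw.
(F3): fails — mRo, mR²m but no w with oRw and mRw.
Valid on: (F1).

(F1)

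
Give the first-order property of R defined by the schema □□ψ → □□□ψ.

This is a Sahlqvist (Geach-type) schema ◇^0□^2ψ → □^3◇^0ψ.
Minimal-valuation argument: fix x; take any y with xR^0y and any z with xR^3z. Set V(ψ) to the set of worlds R-reachable from y in exactly 2 steps. Then □^2ψ holds at y, so the antecedent holds at x; validity forces ◇^0ψ at z, giving a w with zR^0w and yR^2w.
First-order correspondent: ∀x ∀z (xR³z → ∃w (xR²w ∧ z = w)).

∀x ∀z (xR³z → ∃w (xR²w ∧ z = w))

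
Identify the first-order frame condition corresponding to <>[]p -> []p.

Equivalently (dual form): ◇p → □◇p.
Suppose ◇p→□◇p is valid. Take Rxy, Rxz and set V(p)={y}. Then ◇p at x, so □◇p at x, so ◇p at z, so some w with Rzw has p; w=y, i.e. Rzy. By symmetry of the argument, Ryz.
Conversely, any frame satisfying forall x forall y forall z (Rxy & Rxz -> Ryz) validates the schema.
So the correspondent is the Euclidean property.

the Euclidean property: forall x forall y forall z (Rxy & Rxz -> Ryz)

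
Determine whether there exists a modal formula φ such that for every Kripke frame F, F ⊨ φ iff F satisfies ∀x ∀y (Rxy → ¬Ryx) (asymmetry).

If a class were modally definable it would be closed under surjective bounded morphisms (Goldblatt–Thomason).
The 3-cycle (worlds s,t,u with s→t→u→s) is asymmetric. Mapping every world to a single reflexive point • is a surjective bounded morphism, and the reflexive point is not asymmetric (R•• but asymmetry requires ¬R••).
So the class is not modally definable.

No — not modally definable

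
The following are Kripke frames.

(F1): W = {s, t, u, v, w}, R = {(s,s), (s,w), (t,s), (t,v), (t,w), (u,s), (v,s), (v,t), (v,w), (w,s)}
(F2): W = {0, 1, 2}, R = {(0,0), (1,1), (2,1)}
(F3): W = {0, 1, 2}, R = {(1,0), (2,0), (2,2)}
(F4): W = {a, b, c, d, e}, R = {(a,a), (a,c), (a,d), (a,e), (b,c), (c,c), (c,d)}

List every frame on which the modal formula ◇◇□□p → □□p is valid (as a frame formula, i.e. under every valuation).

(F2)

Frame correspondent (Sahlqvist): ∀x ∀y ∀z ((xR²y ∧ xR²z) → ∃w (yR²w ∧ z = w)) — i.e. a generalized confluence (Geach) condition.
(F1): fails — tR²s, tR²t but no w* with sR²w* and t=w*.
(F2): satisfies the condition.
(F3): fails — 2R²0, 2R²0 but no w with 0R²w and 0=w.
(F4): fails — aR²c, aR²a but no w with cR²w and a=w.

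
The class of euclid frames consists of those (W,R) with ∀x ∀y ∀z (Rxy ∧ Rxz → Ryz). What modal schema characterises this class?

The condition is the Euclidean property. The 5 schema ◇ψ → □◇ψ defines it.
Suppose ◇ψ→□◇ψ is valid. Take Rxy, Rxz and set V(ψ)={y}. Then ◇ψ at x, so □◇ψ at x, so ◇ψ at z, so some w with Rzw has ψ; w=y, i.e. Rzy. By symmetry of the argument, Ryz.

◇ψ → □◇ψ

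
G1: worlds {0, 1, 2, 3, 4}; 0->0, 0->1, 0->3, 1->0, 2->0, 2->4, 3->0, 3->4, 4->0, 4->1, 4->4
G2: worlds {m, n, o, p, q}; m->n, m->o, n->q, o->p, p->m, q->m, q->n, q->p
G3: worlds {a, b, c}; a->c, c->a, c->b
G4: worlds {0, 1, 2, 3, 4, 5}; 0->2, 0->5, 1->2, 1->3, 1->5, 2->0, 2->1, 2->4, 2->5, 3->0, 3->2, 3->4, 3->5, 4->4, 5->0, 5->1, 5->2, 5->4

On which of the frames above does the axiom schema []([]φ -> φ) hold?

Frame correspondent (Sahlqvist): forall x forall y (Rxy -> Ryy) — i.e. shift-reflexivity.
G1: fails — R01 but not R11.
G2: fails — Rop but not Rpp.
G3: fails — Rac but not Rcc.
G4: fails — R32 but not R22.

none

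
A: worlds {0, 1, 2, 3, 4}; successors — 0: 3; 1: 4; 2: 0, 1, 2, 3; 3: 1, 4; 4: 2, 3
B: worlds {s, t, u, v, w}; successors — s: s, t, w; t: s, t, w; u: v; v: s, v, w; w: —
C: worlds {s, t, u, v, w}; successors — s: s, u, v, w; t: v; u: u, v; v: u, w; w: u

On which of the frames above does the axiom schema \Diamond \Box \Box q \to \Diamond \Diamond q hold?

A, C

The schema corresponds to a generalized confluence (Geach) condition: \forall x \forall y (xRy \to \exists w (y R^2 w \wedge x R^2 w)).
A: holds.
B: fails — sRw but no w* with wR²w* and sR²w*.
C: holds.
Valid on: A, C.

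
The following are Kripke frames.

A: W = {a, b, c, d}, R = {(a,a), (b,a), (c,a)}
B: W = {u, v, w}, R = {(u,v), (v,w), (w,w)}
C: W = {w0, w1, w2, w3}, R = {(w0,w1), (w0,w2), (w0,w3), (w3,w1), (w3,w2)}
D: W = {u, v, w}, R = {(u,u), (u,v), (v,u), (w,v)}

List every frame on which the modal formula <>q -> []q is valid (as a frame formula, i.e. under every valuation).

A, B

Frame correspondent (Sahlqvist): forall x forall y forall z (Rxy & Rxz -> y = z) — i.e. partial functionality.
A: satisfies the condition.
B: satisfies the condition.
C: fails — w0 sees both w1 and w2.
D: fails — u sees both u and v.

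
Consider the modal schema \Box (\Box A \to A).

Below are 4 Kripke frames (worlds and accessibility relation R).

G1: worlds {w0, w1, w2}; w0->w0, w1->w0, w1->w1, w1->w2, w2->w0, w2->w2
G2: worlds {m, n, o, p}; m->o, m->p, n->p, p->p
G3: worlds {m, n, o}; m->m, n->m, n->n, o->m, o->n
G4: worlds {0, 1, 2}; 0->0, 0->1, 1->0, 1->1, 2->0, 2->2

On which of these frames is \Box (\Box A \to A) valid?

G1, G3, G4

Frame correspondent (Sahlqvist): \forall x \forall y (Rxy \to Ryy) — i.e. shift-reflexivity.
G1: condition met.
G2: fails — Rmo but not Roo.
G3: condition met.
G4: condition met.
Valid on: G1, G3, G4.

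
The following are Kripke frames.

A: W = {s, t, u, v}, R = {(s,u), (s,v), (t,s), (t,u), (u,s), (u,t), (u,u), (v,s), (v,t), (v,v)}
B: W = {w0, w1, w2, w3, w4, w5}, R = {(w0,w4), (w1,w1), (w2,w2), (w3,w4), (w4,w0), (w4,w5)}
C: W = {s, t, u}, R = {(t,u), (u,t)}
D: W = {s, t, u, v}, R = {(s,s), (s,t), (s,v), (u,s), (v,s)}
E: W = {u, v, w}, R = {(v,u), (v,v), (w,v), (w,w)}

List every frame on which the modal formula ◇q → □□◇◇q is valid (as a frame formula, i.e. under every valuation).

Frame correspondent (Sahlqvist): ∀x ∀y ∀z ((xRy ∧ xR²z) → ∃w (y = w ∧ zR²w)) — i.e. a generalized confluence (Geach) condition.
A: condition met.
B: fails — w0Rw4, w0R²w0 but no w with w4=w and w0R²w.
C: fails — tRu, tR²t but no w with u=w and tR²w.
D: fails — sRs, sR²t but no w with s=w and tR²w.
E: fails — vRu, vR²u but no t with u=t and uR²t.
Valid on: A.

A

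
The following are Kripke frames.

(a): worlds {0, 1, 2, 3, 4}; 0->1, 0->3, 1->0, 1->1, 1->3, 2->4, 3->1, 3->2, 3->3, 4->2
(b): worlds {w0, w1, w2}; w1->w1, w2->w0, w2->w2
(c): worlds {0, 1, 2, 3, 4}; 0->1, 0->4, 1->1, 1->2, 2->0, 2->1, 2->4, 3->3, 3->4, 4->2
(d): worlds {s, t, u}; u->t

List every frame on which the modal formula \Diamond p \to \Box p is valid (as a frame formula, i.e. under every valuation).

(d)

This is the axiom for partial functionality; its first-order frame correspondent is \forall x \forall y \forall z (Rxy \wedge Rxz \to y = z).
(a): fails — 0 sees both 1 and 3.
(b): fails — w2 sees both w0 and w2.
(c): fails — 0 sees both 1 and 4.
(d): ✓.
Valid on: (d).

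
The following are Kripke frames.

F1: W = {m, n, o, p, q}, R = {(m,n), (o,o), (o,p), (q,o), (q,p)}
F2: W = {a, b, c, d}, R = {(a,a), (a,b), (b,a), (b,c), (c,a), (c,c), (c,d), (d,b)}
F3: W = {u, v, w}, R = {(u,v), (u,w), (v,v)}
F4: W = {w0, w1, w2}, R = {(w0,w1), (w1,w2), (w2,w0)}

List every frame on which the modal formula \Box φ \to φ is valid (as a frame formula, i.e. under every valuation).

This is the axiom for reflexivity; its first-order frame correspondent is \forall x Rxx.
F1: fails — world m does not see itself.
F2: fails — world b does not see itself.
F3: fails — world u does not see itself.
F4: fails — world w0 does not see itself.

none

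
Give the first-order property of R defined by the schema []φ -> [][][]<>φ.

forall x forall z (x R^3 z -> exists w (xRw & zRw))

This is a Sahlqvist (Geach-type) schema ◇^0□^1φ → □^3◇^1φ.
First-order correspondent: forall x forall z (x R^3 z -> exists w (xRw & zRw)).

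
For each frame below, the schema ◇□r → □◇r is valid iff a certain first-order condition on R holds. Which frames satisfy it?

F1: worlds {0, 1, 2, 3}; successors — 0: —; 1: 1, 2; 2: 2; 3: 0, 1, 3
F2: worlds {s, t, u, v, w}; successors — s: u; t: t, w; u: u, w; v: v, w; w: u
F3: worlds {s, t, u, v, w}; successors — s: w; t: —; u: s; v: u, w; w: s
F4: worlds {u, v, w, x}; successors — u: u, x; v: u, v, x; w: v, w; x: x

F3, F4

Frame correspondent (Sahlqvist): ∀x ∀y ∀z (Rxy ∧ Rxz → ∃w (Ryw ∧ Rzw)) — i.e. convergence.
F1: fails — R31 and R30 but 1 and 0 have no common successor.
F2: fails — Rtw and Rtt but w and t have no common successor.
F3: condition met.
F4: condition met.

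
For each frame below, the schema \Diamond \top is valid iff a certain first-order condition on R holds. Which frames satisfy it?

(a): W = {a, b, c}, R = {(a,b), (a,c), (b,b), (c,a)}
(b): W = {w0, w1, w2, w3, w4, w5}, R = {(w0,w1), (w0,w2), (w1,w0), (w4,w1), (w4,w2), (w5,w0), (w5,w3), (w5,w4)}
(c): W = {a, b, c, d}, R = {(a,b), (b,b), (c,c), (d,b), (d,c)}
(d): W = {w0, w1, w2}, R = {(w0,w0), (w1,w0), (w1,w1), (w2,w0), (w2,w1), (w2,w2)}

Frame correspondent (Sahlqvist): \forall x \exists y Rxy — i.e. seriality.
(a): satisfies the condition.
(b): fails — world w2 has no successor.
(c): satisfies the condition.
(d): satisfies the condition.
Valid on: (a), (c), (d).

(a), (c), (d)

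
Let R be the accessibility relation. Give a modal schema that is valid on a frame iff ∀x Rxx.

This is reflexivity; the standard corresponding axiom is T: □q → q.
Suppose □q→q is valid. At any x set V(q)={w : Rxw}. Then □q holds at x, so q holds at x, i.e. Rxx.

□q → q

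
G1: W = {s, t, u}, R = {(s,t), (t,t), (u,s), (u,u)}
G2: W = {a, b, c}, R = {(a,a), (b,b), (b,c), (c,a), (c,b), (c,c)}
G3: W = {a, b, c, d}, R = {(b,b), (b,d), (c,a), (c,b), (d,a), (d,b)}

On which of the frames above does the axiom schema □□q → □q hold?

G1, G2

Frame correspondent (Sahlqvist): ∀x ∀y (Rxy → ∃z (Rxz ∧ Rzy)) — i.e. density.
G1: satisfies the condition.
G2: satisfies the condition.
G3: fails — Rca but no z with Rcz and Rza.
Valid on: G1, G2.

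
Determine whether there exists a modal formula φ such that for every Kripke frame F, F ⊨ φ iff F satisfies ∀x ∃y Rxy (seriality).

Yes, by □q → ◇q

Yes: it is seriality, defined by the D schema □q → ◇q.
Suppose □q→◇q is valid. At any x set V(q)=W. Then □q at x, so ◇q at x, so x has a successor.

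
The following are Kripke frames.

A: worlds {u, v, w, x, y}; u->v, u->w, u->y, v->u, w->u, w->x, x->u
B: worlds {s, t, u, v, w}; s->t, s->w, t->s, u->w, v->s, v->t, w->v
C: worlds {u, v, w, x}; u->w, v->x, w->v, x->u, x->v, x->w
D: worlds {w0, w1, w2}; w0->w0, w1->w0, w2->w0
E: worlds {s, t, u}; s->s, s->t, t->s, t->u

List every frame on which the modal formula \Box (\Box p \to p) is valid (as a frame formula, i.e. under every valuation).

D

Frame correspondent (Sahlqvist): \forall x \forall y (Rxy \to Ryy) — i.e. shift-reflexivity.
A: fails — Ruv but not Rvv.
B: fails — Ruw but not Rww.
C: fails — Rxw but not Rww.
D: satisfies the condition.
E: fails — Rtu but not Ruu.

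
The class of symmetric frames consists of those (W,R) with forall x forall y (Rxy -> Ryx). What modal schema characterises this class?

This is symmetry; the standard corresponding axiom is B: r → □◇r.

r → □◇r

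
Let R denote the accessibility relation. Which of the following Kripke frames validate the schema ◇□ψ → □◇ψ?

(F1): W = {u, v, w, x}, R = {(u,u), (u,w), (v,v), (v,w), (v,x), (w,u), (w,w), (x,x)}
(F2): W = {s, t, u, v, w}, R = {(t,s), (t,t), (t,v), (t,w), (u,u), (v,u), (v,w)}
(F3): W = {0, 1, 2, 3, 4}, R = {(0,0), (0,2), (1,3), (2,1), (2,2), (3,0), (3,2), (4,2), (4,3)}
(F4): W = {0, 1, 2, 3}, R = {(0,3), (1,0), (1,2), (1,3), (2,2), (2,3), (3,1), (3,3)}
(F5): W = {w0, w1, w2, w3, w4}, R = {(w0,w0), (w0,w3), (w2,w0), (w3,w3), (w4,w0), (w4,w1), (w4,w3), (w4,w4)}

The schema corresponds to convergence: ∀x ∀y ∀z (Rxy ∧ Rxz → ∃w (Ryw ∧ Rzw)).
(F1): fails — Rvw and Rvx but w and x have no common successor.
(F2): fails — Rtv and Rts but v and s have no common successor.
(F3): fails — R22 and R21 but 2 and 1 have no common successor.
(F4): holds.
(F5): fails — Rw4w4 and Rw4w1 but w4 and w1 have no common successor.
Valid on: (F4).

(F4)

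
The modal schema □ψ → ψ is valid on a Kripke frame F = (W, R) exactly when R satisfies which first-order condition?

Reflexivity

Suppose □ψ→ψ is valid. At any x set V(ψ)={w : Rxw}. Then □ψ holds at x, so ψ holds at x, i.e. Rxx.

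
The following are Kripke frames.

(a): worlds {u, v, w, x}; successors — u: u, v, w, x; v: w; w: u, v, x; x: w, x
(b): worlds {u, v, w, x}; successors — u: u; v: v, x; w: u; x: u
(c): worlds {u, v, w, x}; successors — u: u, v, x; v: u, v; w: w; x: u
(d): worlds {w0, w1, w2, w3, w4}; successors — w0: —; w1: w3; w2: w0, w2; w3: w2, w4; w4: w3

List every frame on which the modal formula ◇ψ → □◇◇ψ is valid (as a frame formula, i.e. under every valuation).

The schema corresponds to a generalized confluence (Geach) condition: ∀x ∀y ∀z ((xRy ∧ xRz) → ∃w (y = w ∧ zR²w)).
(a): fails — uRw, uRv but no t with w=t and vR²t.
(b): fails — vRv, vRx but no t with v=t and xR²t.
(c): holds.
(d): fails — w2Rw0, w2Rw0 but no w with w0=w and w0R²w.
Valid on: (c).

(c)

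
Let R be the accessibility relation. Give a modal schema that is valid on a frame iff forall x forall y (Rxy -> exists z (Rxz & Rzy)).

A defining formula is □□ψ → □ψ (the C4 axiom).
Suppose □□ψ→□ψ is valid. Take Rxy and set V(ψ)={w : xR²w}. Then □□ψ at x, so □ψ at x, so ψ at y, i.e. ∃z(Rxz∧Rzy).

□□ψ → □ψ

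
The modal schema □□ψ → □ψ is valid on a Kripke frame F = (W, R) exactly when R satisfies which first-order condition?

density: ∀x ∀y (Rxy → ∃z (Rxz ∧ Rzy))

This schema is the C4 axiom.
It corresponds to density: ∀x ∀y (Rxy → ∃z (Rxz ∧ Rzy)).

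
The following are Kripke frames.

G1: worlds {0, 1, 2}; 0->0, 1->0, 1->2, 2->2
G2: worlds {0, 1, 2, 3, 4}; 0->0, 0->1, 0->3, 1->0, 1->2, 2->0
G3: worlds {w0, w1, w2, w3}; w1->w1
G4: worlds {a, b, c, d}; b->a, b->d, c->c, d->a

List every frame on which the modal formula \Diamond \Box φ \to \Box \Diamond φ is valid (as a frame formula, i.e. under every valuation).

This is the axiom for convergence; its first-order frame correspondent is \forall x \forall y \forall z (Rxy \wedge Rxz \to \exists w (Ryw \wedge Rzw)).
G1: fails — R10 and R12 but 0 and 2 have no common successor.
G2: fails — R00 and R03 but 0 and 3 have no common successor.
G3: ✓.
G4: fails — Rba and Rba but a and a have no common successor.

G3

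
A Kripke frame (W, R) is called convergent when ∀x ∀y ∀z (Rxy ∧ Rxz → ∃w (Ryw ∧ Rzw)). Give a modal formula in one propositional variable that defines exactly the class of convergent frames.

This is convergence; the standard corresponding axiom is .2: ◇□p → □◇p.
Suppose ◇□p→□◇p is valid. Take Rxy, Rxz and set V(p)={w : Ryw}. Then □p at y so ◇□p at x, so □◇p at x, so ◇p at z, giving w with Rzw and Ryw.

◇□p → □◇p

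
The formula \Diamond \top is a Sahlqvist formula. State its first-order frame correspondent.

This schema is equivalent to the D axiom □ψ → ◇ψ.
It corresponds to seriality: \forall x \exists y Rxy.

seriality: \forall x \exists y Rxy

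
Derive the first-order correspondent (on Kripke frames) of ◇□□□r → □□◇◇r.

∀x ∀y ∀z ((xRy ∧ xR²z) → ∃w (yR³w ∧ zR²w))

This is a Sahlqvist (Geach-type) schema ◇^1□^3r → □^2◇^2r.
Minimal-valuation argument: fix x; take any y with xR^1y and any z with xR^2z. Set V(r) to the set of worlds R-reachable from y in exactly 3 steps. Then □^3r holds at y, so the antecedent holds at x; validity forces ◇^2r at z, giving a w with zR^2w and yR^3w.
First-order correspondent: ∀x ∀y ∀z ((xRy ∧ xR²z) → ∃w (yR³w ∧ zR²w)).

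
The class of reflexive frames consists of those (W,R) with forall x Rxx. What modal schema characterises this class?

□r → r

A defining formula is □r → r (the T axiom).
Suppose □r→r is valid. At any x set V(r)={w : Rxw}. Then □r holds at x, so r holds at x, i.e. Rxx.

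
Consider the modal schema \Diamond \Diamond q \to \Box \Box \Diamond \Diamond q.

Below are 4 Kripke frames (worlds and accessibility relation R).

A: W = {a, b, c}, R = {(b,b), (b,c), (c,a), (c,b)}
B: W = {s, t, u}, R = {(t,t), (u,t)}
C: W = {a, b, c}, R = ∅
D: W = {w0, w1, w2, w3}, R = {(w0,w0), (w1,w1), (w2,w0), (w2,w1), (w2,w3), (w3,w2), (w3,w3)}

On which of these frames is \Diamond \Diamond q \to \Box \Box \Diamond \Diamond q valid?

Frame correspondent (Sahlqvist): \forall x \forall y \forall z ((x R^2 y \wedge x R^2 z) \to \exists w (y = w \wedge z R^2 w)) — i.e. a generalized confluence (Geach) condition.
A: fails — bR²a, bR²a but no w with a=w and aR²w.
B: holds.
C: holds.
D: fails — w2R²w0, w2R²w1 but no w with w0=w and w1R²w.
Valid on: B, C.

B, C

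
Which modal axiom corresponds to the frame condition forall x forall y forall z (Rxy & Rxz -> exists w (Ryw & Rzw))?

This is convergence; the standard corresponding axiom is .2: ◇□s → □◇s.
Suppose ◇□s→□◇s is valid. Take Rxy, Rxz and set V(s)={w : Ryw}. Then □s at y so ◇□s at x, so □◇s at x, so ◇s at z, giving w with Rzw and Ryw.

◇□s → □◇s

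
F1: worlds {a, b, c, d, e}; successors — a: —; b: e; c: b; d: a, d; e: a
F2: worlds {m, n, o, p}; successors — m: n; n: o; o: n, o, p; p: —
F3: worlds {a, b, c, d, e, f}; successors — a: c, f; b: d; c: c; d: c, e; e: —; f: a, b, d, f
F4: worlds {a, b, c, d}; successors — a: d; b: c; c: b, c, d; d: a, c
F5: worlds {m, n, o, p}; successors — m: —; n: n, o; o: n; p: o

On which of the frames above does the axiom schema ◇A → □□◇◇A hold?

F5

This is the axiom for a generalized confluence (Geach) condition; its first-order frame correspondent is ∀x ∀y ∀z ((xRy ∧ xR²z) → ∃w (y = w ∧ zR²w)).
F1: fails — bRe, bR²a but no w with e=w and aR²w.
F2: fails — nRo, nR²p but no w with o=w and pR²w.
F3: fails — aRf, aR²b but no w with f=w and bR²w.
F4: fails — aRd, aR²a but no w with d=w and aR²w.
F5: satisfies the condition.
Valid on: F5.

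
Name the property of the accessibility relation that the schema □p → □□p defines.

Suppose □p→□□p is valid. Take Rxy, Ryz and set V(p)={w : Rxw}. Then □p at x, so □□p at x, so □p at y, so p at z, i.e. Rxz.
Conversely, on a frame with transitivity the schema holds at every world under every valuation.
So the correspondent is transitivity.

transitivity: ∀x ∀y ∀z (Rxy ∧ Ryz → Rxz)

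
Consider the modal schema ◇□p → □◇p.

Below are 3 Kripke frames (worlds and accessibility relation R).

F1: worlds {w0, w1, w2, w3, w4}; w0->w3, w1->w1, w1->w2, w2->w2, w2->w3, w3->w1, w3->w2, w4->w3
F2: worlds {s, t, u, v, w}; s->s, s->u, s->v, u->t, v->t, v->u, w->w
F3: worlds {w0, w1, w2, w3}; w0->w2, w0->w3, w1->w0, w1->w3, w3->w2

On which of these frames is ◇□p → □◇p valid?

Frame correspondent (Sahlqvist): ∀x ∀y ∀z (Rxy ∧ Rxz → ∃w (Ryw ∧ Rzw)) — i.e. convergence.
F1: ✓.
F2: fails — Rsu and Rss but u and s have no common successor.
F3: fails — Rw0w2 and Rw0w2 but w2 and w2 have no common successor.

F1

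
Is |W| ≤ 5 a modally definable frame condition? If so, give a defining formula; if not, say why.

Not definable by any modal formula

If a class were modally definable it would be closed under disjoint unions (Goldblatt–Thomason).
Any modal formula valid on each of 6 disjoint one-world frames is valid on their disjoint union (validity is preserved under disjoint unions). Each one-world frame has |W|=1≤5, but the union has |W|=6.
Hence having at most 5 worlds is not modally definable.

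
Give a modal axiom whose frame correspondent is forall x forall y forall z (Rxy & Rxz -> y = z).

A defining formula is ◇ψ → □ψ (the CD axiom).
Suppose ◇ψ→□ψ is valid. Take Rxy, Rxz and set V(ψ)={y}. Then ◇ψ at x, so □ψ at x, so ψ at z, i.e. z=y.

◇ψ → □ψ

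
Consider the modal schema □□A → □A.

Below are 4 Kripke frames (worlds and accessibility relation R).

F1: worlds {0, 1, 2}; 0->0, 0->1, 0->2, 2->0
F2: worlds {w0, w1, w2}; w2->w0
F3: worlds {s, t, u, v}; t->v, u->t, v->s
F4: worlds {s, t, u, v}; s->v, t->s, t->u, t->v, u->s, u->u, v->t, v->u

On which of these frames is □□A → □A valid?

F1

This is the axiom for density; its first-order frame correspondent is ∀x ∀y (Rxy → ∃z (Rxz ∧ Rzy)).
F1: condition met.
F2: fails — Rw2w0 but no z with Rw2z and Rzw0.
F3: fails — Rvs but no z with Rvz and Rzs.
F4: fails — Rvt but no z with Rvz and Rzt.
Valid on: F1.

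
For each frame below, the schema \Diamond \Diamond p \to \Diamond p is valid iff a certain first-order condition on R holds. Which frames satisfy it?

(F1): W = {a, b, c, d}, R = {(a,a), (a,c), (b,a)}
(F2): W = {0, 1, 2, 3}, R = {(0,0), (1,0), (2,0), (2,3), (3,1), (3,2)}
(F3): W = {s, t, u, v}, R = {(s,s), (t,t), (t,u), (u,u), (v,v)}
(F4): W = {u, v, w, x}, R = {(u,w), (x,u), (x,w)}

This is the axiom for a generalized confluence (Geach) condition; its first-order frame correspondent is \forall x \forall y (x R^2 y \to \exists w (y = w \wedge xRw)).
(F1): fails — bR²c but no w with c=w and bRw.
(F2): fails — 2R²1 but no w with 1=w and 2Rw.
(F3): satisfies the condition.
(F4): satisfies the condition.

(F3), (F4)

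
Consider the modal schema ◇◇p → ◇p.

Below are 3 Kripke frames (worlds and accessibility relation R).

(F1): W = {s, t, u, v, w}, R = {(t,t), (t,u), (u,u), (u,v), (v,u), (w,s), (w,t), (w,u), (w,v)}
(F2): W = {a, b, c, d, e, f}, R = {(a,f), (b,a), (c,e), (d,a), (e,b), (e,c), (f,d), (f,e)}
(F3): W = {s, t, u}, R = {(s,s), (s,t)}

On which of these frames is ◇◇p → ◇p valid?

(F3)

Frame correspondent (Sahlqvist): ∀x ∀y ∀z (Rxy ∧ Ryz → Rxz) — i.e. transitivity.
(F1): fails — Rvu and Ruv but not Rvv.
(F2): fails — Reb and Rba but not Rea.
(F3): holds.
Valid on: (F3).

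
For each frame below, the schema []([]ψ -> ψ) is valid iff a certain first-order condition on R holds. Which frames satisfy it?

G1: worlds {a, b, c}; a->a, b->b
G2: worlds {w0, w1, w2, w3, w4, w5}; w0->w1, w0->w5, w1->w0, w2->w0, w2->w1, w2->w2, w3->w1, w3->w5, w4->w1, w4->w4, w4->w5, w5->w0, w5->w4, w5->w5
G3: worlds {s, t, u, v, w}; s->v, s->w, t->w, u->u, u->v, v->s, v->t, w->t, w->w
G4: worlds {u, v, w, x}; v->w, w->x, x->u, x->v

The schema corresponds to shift-reflexivity: forall x forall y (Rxy -> Ryy).
G1: holds.
G2: fails — Rw1w0 but not Rw0w0.
G3: fails — Ruv but not Rvv.
G4: fails — Rxu but not Ruu.
Valid on: G1.

G1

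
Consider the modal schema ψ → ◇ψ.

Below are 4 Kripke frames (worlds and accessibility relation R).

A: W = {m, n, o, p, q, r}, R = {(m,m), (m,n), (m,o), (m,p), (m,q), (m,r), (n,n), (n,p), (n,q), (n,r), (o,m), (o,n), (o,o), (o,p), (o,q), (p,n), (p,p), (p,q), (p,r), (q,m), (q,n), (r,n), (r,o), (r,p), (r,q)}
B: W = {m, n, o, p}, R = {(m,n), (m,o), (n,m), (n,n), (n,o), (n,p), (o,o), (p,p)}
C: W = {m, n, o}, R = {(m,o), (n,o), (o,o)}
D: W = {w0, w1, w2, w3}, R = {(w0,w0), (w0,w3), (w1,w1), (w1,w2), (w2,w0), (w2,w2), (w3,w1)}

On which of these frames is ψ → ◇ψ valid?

This is the axiom for reflexivity; its first-order frame correspondent is ∀x Rxx.
A: fails — world q does not see itself.
B: fails — world m does not see itself.
C: fails — world m does not see itself.
D: fails — world w3 does not see itself.
Valid on no frame.

none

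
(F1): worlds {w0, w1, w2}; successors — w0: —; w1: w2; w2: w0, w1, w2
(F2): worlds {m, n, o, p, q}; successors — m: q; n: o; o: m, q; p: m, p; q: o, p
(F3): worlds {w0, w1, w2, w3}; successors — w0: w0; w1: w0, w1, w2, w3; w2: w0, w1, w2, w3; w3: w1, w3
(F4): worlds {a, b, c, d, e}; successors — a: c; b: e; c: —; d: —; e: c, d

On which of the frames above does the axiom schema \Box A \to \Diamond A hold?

(F2), (F3)

Frame correspondent (Sahlqvist): \forall x \exists y Rxy — i.e. seriality.
(F1): fails — world w0 has no successor.
(F2): ✓.
(F3): ✓.
(F4): fails — world c has no successor.
Valid on: (F2), (F3).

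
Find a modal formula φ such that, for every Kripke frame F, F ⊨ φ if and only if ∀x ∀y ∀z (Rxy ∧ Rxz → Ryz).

◇s → □◇s

The condition is the Euclidean property. The 5 schema ◇s → □◇s defines it.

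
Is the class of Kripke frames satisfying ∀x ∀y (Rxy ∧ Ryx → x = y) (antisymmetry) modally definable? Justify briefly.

No — not modally definable

Any modally definable frame class is closed under surjective bounded morphisms.
The 4-cycle (worlds w0,w1,w2,w3 with w0→w1→w2→w3→w0) is antisymmetric. Sending even-indexed worlds to • and odd-indexed worlds to ∘ is a surjective bounded morphism onto the two-world frame with •↔∘, which is not antisymmetric.
So no modal formula (or set of formulas) defines exactly the antisymmetric frames.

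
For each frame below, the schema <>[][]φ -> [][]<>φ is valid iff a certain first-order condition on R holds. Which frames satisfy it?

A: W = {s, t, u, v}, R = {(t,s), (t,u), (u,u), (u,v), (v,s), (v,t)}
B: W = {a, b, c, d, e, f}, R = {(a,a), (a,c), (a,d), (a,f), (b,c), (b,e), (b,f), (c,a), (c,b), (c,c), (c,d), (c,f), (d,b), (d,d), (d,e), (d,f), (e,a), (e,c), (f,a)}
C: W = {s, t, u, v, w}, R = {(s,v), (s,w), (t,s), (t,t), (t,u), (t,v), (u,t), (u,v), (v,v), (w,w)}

B

Frame correspondent (Sahlqvist): forall x forall y forall z ((xRy & x R^2 z) -> exists w (y R^2 w & zRw)) — i.e. a generalized confluence (Geach) condition.
A: fails — tRs, tR²u but no w with sR²w and uRw.
B: ✓.
C: fails — sRv, sR²w but no w* with vR²w* and wRw*.
Valid on: B.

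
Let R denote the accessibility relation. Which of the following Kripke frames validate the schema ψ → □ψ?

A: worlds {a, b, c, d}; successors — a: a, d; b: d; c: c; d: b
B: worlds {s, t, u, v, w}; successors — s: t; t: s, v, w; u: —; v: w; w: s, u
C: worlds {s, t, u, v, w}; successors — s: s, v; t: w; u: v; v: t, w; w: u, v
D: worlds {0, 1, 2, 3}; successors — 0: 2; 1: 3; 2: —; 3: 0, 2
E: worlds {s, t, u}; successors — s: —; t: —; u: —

E

This is the axiom for a generalized confluence (Geach) condition; its first-order frame correspondent is ∀x ∀z (xRz → ∃w (x = w ∧ z = w)).
A: fails — aRd but a ≠ d.
B: fails — sRt but s ≠ t.
C: fails — sRv but s ≠ v.
D: fails — 0R2 but 0 ≠ 2.
E: condition met.
Valid on: E.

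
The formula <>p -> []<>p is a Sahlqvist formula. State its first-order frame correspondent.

Suppose ◇p→□◇p is valid. Take Rxy, Rxz and set V(p)={y}. Then ◇p at x, so □◇p at x, so ◇p at z, so some w with Rzw has p; w=y, i.e. Rzy. By symmetry of the argument, Ryz.

the Euclidean property: forall x forall y forall z (Rxy & Rxz -> Ryz)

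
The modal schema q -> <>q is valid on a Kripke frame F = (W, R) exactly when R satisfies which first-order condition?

reflexivity: forall x Rxx

This is frame-equivalent to □q → q (substitute ¬q for q and contrapose).
Suppose □q→q is valid. At any x set V(q)={w : Rxw}. Then □q holds at x, so q holds at x, i.e. Rxx.
Conversely, on a frame with reflexivity the schema holds at every world under every valuation.
Frame condition: forall x Rxx.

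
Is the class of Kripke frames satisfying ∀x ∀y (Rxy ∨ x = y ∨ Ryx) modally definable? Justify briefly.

Not definable by any modal formula

Any modally definable frame class is closed under disjoint unions.
Take 3 disjoint single-world reflexive frames: each is trivially connected, but their disjoint union has 3 worlds with no edge between distinct components, so it is not connected.
Hence connectedness of R is not modally definable.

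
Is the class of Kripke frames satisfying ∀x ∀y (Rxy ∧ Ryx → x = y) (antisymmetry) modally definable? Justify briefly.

Modal frame validity is preserved under surjective bounded morphisms.
The 8-cycle (worlds s,t,u,v,w,x,y,z with s→t→u→v→w→x→y→z→s) is antisymmetric. Sending even-indexed worlds to a and odd-indexed worlds to b is a surjective bounded morphism onto the two-world frame with a↔b, which is not antisymmetric.
So the class is not modally definable.

No — not modally definable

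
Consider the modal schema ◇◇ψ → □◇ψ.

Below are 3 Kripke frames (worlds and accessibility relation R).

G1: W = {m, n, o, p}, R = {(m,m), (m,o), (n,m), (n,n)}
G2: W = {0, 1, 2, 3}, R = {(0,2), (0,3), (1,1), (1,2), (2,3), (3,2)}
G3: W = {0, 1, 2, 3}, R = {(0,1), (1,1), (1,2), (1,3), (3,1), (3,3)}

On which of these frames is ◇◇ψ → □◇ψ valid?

none

Frame correspondent (Sahlqvist): ∀x ∀y ∀z ((xR²y ∧ xRz) → ∃w (y = w ∧ zRw)) — i.e. a generalized confluence (Geach) condition.
G1: fails — mR²m, mRo but no w with m=w and oRw.
G2: fails — 0R²2, 0R2 but no w with 2=w and 2Rw.
G3: fails — 1R²1, 1R2 but no w with 1=w and 2Rw.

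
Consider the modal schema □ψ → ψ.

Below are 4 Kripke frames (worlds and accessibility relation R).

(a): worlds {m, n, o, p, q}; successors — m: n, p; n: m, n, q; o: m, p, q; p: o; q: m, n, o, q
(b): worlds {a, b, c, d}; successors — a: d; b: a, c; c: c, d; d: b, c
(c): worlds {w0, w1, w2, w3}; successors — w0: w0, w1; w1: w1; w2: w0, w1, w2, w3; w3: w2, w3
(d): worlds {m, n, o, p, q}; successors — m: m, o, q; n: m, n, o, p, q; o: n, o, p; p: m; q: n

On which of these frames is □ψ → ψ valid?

Frame correspondent (Sahlqvist): ∀x Rxx — i.e. reflexivity.
(a): fails — world m does not see itself.
(b): fails — world a does not see itself.
(c): condition met.
(d): fails — world p does not see itself.

(c)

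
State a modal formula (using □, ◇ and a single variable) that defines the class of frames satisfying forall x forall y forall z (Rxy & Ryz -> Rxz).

The condition is transitivity. The 4 schema □s → □□s defines it.

□s → □□s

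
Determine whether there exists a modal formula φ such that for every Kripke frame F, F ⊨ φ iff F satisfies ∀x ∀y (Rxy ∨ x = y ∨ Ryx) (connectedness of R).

Not modally definable

Any modally definable frame class is closed under disjoint unions.
Take 2 disjoint single-world reflexive frames: each is trivially connected, but their disjoint union has 2 worlds with no edge between distinct components, so it is not connected.
So the class is not modally definable.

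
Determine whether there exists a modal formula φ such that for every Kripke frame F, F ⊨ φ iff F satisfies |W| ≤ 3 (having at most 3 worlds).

Any modally definable frame class is closed under disjoint unions.
Any modal formula valid on each of 4 disjoint one-world frames is valid on their disjoint union (validity is preserved under disjoint unions). Each one-world frame has |W|=1≤3, but the union has |W|=4.
So the class is not modally definable.

No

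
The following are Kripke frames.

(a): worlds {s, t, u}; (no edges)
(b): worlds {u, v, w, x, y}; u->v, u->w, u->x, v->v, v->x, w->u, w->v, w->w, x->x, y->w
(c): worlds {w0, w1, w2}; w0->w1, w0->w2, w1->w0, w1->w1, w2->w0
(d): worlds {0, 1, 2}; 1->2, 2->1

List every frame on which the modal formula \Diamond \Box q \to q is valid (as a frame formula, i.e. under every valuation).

(a), (c), (d)

This is the axiom for a generalized confluence (Geach) condition; its first-order frame correspondent is \forall x \forall y (xRy \to \exists w (yRw \wedge x = w)).
(a): ✓.
(b): fails — uRv but no t with vRt and u=t.
(c): ✓.
(d): ✓.
Valid on: (a), (c), (d).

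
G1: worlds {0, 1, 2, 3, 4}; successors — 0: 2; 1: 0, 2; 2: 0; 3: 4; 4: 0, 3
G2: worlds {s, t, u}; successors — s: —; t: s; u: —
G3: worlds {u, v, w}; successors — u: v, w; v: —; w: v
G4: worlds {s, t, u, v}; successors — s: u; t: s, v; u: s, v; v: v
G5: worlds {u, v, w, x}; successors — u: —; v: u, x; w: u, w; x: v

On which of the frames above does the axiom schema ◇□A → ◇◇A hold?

G1, G4

This is the axiom for a generalized confluence (Geach) condition; its first-order frame correspondent is ∀x ∀y (xRy → ∃w (yRw ∧ xR²w)).
G1: satisfies the condition.
G2: fails — tRs but no w with sRw and tR²w.
G3: fails — uRv but no t with vRt and uR²t.
G4: satisfies the condition.
G5: fails — vRu but no t with uRt and vR²t.
Valid on: G1, G4.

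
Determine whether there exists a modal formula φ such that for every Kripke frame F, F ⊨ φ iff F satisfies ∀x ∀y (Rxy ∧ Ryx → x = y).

Modal frame validity is preserved under surjective bounded morphisms.
The 4-cycle (worlds s,t,u,v with s→t→u→v→s) is antisymmetric. Sending even-indexed worlds to • and odd-indexed worlds to ∘ is a surjective bounded morphism onto the two-world frame with •↔∘, which is not antisymmetric.
Hence antisymmetry is not modally definable.

Not modally definable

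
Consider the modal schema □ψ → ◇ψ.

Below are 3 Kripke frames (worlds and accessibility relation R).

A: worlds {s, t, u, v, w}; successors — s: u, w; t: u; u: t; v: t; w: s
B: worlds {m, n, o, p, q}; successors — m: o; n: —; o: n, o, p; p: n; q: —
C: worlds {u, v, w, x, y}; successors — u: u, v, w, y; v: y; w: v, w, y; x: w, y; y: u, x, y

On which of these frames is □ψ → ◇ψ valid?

This is the axiom for seriality; its first-order frame correspondent is ∀x ∃y Rxy.
A: holds.
B: fails — world n has no successor.
C: holds.
Valid on: A, C.

A, C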